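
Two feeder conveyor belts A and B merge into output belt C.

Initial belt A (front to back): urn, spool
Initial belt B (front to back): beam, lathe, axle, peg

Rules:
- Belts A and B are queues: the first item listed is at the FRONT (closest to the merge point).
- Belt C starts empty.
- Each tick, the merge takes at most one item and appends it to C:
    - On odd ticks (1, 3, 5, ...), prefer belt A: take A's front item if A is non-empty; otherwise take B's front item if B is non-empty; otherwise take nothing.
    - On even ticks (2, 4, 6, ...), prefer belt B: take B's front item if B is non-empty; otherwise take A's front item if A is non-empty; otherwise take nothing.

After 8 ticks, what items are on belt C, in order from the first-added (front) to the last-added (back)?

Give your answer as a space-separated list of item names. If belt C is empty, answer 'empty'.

Answer: urn beam spool lathe axle peg

Derivation:
Tick 1: prefer A, take urn from A; A=[spool] B=[beam,lathe,axle,peg] C=[urn]
Tick 2: prefer B, take beam from B; A=[spool] B=[lathe,axle,peg] C=[urn,beam]
Tick 3: prefer A, take spool from A; A=[-] B=[lathe,axle,peg] C=[urn,beam,spool]
Tick 4: prefer B, take lathe from B; A=[-] B=[axle,peg] C=[urn,beam,spool,lathe]
Tick 5: prefer A, take axle from B; A=[-] B=[peg] C=[urn,beam,spool,lathe,axle]
Tick 6: prefer B, take peg from B; A=[-] B=[-] C=[urn,beam,spool,lathe,axle,peg]
Tick 7: prefer A, both empty, nothing taken; A=[-] B=[-] C=[urn,beam,spool,lathe,axle,peg]
Tick 8: prefer B, both empty, nothing taken; A=[-] B=[-] C=[urn,beam,spool,lathe,axle,peg]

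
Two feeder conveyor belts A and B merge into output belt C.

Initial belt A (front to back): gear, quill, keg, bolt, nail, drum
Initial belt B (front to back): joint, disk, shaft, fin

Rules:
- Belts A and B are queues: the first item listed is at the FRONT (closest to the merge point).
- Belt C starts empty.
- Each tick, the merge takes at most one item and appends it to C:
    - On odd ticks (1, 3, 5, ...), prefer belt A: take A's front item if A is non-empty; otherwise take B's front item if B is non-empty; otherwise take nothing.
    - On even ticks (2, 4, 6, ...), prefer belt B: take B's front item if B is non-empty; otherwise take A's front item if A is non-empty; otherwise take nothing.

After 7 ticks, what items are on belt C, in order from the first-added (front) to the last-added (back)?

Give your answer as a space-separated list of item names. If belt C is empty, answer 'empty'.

Tick 1: prefer A, take gear from A; A=[quill,keg,bolt,nail,drum] B=[joint,disk,shaft,fin] C=[gear]
Tick 2: prefer B, take joint from B; A=[quill,keg,bolt,nail,drum] B=[disk,shaft,fin] C=[gear,joint]
Tick 3: prefer A, take quill from A; A=[keg,bolt,nail,drum] B=[disk,shaft,fin] C=[gear,joint,quill]
Tick 4: prefer B, take disk from B; A=[keg,bolt,nail,drum] B=[shaft,fin] C=[gear,joint,quill,disk]
Tick 5: prefer A, take keg from A; A=[bolt,nail,drum] B=[shaft,fin] C=[gear,joint,quill,disk,keg]
Tick 6: prefer B, take shaft from B; A=[bolt,nail,drum] B=[fin] C=[gear,joint,quill,disk,keg,shaft]
Tick 7: prefer A, take bolt from A; A=[nail,drum] B=[fin] C=[gear,joint,quill,disk,keg,shaft,bolt]

Answer: gear joint quill disk keg shaft bolt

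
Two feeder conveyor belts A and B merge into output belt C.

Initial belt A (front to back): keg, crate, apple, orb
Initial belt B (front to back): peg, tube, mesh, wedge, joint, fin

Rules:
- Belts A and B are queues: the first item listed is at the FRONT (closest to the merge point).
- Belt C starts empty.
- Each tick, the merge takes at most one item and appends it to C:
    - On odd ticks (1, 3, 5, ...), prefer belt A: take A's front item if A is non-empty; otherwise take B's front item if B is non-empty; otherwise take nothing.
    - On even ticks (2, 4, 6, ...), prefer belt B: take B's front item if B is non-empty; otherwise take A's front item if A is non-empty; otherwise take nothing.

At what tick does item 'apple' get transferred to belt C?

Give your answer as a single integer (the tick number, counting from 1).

Answer: 5

Derivation:
Tick 1: prefer A, take keg from A; A=[crate,apple,orb] B=[peg,tube,mesh,wedge,joint,fin] C=[keg]
Tick 2: prefer B, take peg from B; A=[crate,apple,orb] B=[tube,mesh,wedge,joint,fin] C=[keg,peg]
Tick 3: prefer A, take crate from A; A=[apple,orb] B=[tube,mesh,wedge,joint,fin] C=[keg,peg,crate]
Tick 4: prefer B, take tube from B; A=[apple,orb] B=[mesh,wedge,joint,fin] C=[keg,peg,crate,tube]
Tick 5: prefer A, take apple from A; A=[orb] B=[mesh,wedge,joint,fin] C=[keg,peg,crate,tube,apple]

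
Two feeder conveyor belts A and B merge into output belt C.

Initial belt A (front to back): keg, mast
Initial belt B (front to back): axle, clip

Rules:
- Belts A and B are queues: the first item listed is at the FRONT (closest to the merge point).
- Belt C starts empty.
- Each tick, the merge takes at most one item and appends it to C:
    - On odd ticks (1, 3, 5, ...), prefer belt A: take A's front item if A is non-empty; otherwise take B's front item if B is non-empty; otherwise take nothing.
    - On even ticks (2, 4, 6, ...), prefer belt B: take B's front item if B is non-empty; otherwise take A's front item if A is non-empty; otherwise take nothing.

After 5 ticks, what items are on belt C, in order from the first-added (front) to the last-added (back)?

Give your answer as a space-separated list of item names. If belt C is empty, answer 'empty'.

Answer: keg axle mast clip

Derivation:
Tick 1: prefer A, take keg from A; A=[mast] B=[axle,clip] C=[keg]
Tick 2: prefer B, take axle from B; A=[mast] B=[clip] C=[keg,axle]
Tick 3: prefer A, take mast from A; A=[-] B=[clip] C=[keg,axle,mast]
Tick 4: prefer B, take clip from B; A=[-] B=[-] C=[keg,axle,mast,clip]
Tick 5: prefer A, both empty, nothing taken; A=[-] B=[-] C=[keg,axle,mast,clip]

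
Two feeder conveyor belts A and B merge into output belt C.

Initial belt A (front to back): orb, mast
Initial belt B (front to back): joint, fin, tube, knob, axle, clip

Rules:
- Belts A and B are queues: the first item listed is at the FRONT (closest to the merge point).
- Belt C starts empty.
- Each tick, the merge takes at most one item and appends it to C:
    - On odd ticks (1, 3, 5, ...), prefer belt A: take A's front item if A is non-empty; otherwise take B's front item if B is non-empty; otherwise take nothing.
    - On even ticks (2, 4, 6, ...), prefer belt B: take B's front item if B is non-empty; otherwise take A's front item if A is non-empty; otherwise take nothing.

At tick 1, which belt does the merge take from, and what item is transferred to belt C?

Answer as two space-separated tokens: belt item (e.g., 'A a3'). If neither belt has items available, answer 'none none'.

Tick 1: prefer A, take orb from A; A=[mast] B=[joint,fin,tube,knob,axle,clip] C=[orb]

Answer: A orb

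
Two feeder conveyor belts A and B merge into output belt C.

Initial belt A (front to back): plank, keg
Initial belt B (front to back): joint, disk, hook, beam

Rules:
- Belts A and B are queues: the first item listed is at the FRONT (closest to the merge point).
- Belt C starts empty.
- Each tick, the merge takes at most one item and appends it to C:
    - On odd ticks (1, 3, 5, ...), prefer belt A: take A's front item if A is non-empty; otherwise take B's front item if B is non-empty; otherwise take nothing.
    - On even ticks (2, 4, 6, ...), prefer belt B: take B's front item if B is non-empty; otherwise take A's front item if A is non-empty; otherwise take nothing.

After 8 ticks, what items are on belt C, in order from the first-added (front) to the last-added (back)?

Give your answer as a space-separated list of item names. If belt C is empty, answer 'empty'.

Answer: plank joint keg disk hook beam

Derivation:
Tick 1: prefer A, take plank from A; A=[keg] B=[joint,disk,hook,beam] C=[plank]
Tick 2: prefer B, take joint from B; A=[keg] B=[disk,hook,beam] C=[plank,joint]
Tick 3: prefer A, take keg from A; A=[-] B=[disk,hook,beam] C=[plank,joint,keg]
Tick 4: prefer B, take disk from B; A=[-] B=[hook,beam] C=[plank,joint,keg,disk]
Tick 5: prefer A, take hook from B; A=[-] B=[beam] C=[plank,joint,keg,disk,hook]
Tick 6: prefer B, take beam from B; A=[-] B=[-] C=[plank,joint,keg,disk,hook,beam]
Tick 7: prefer A, both empty, nothing taken; A=[-] B=[-] C=[plank,joint,keg,disk,hook,beam]
Tick 8: prefer B, both empty, nothing taken; A=[-] B=[-] C=[plank,joint,keg,disk,hook,beam]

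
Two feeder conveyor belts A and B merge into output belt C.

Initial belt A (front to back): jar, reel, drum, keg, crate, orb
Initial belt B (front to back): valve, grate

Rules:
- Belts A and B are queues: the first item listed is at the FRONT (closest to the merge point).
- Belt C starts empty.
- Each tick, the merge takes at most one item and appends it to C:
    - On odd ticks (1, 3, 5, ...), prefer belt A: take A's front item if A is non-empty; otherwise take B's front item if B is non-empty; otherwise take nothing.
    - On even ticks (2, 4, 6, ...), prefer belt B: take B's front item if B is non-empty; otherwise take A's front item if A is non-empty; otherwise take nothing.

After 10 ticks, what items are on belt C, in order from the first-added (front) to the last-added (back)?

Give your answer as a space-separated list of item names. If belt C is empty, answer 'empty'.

Tick 1: prefer A, take jar from A; A=[reel,drum,keg,crate,orb] B=[valve,grate] C=[jar]
Tick 2: prefer B, take valve from B; A=[reel,drum,keg,crate,orb] B=[grate] C=[jar,valve]
Tick 3: prefer A, take reel from A; A=[drum,keg,crate,orb] B=[grate] C=[jar,valve,reel]
Tick 4: prefer B, take grate from B; A=[drum,keg,crate,orb] B=[-] C=[jar,valve,reel,grate]
Tick 5: prefer A, take drum from A; A=[keg,crate,orb] B=[-] C=[jar,valve,reel,grate,drum]
Tick 6: prefer B, take keg from A; A=[crate,orb] B=[-] C=[jar,valve,reel,grate,drum,keg]
Tick 7: prefer A, take crate from A; A=[orb] B=[-] C=[jar,valve,reel,grate,drum,keg,crate]
Tick 8: prefer B, take orb from A; A=[-] B=[-] C=[jar,valve,reel,grate,drum,keg,crate,orb]
Tick 9: prefer A, both empty, nothing taken; A=[-] B=[-] C=[jar,valve,reel,grate,drum,keg,crate,orb]
Tick 10: prefer B, both empty, nothing taken; A=[-] B=[-] C=[jar,valve,reel,grate,drum,keg,crate,orb]

Answer: jar valve reel grate drum keg crate orb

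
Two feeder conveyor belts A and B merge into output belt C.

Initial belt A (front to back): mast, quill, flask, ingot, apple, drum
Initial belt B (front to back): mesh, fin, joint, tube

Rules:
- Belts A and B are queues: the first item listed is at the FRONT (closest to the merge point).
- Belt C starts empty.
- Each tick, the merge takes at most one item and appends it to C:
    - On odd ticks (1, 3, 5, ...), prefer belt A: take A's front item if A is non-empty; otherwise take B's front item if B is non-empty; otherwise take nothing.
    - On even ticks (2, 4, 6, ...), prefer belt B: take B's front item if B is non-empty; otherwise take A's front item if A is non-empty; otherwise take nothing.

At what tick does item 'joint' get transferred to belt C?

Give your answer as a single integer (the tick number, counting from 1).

Tick 1: prefer A, take mast from A; A=[quill,flask,ingot,apple,drum] B=[mesh,fin,joint,tube] C=[mast]
Tick 2: prefer B, take mesh from B; A=[quill,flask,ingot,apple,drum] B=[fin,joint,tube] C=[mast,mesh]
Tick 3: prefer A, take quill from A; A=[flask,ingot,apple,drum] B=[fin,joint,tube] C=[mast,mesh,quill]
Tick 4: prefer B, take fin from B; A=[flask,ingot,apple,drum] B=[joint,tube] C=[mast,mesh,quill,fin]
Tick 5: prefer A, take flask from A; A=[ingot,apple,drum] B=[joint,tube] C=[mast,mesh,quill,fin,flask]
Tick 6: prefer B, take joint from B; A=[ingot,apple,drum] B=[tube] C=[mast,mesh,quill,fin,flask,joint]

Answer: 6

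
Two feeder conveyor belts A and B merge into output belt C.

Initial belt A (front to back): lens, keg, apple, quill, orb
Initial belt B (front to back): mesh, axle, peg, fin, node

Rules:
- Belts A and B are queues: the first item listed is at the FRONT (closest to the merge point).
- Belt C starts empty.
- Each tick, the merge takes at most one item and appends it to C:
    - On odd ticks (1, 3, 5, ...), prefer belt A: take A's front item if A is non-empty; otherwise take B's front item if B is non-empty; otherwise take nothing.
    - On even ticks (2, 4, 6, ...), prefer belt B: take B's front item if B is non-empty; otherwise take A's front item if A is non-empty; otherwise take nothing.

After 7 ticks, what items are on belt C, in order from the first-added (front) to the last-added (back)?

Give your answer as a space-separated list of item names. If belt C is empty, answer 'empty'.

Tick 1: prefer A, take lens from A; A=[keg,apple,quill,orb] B=[mesh,axle,peg,fin,node] C=[lens]
Tick 2: prefer B, take mesh from B; A=[keg,apple,quill,orb] B=[axle,peg,fin,node] C=[lens,mesh]
Tick 3: prefer A, take keg from A; A=[apple,quill,orb] B=[axle,peg,fin,node] C=[lens,mesh,keg]
Tick 4: prefer B, take axle from B; A=[apple,quill,orb] B=[peg,fin,node] C=[lens,mesh,keg,axle]
Tick 5: prefer A, take apple from A; A=[quill,orb] B=[peg,fin,node] C=[lens,mesh,keg,axle,apple]
Tick 6: prefer B, take peg from B; A=[quill,orb] B=[fin,node] C=[lens,mesh,keg,axle,apple,peg]
Tick 7: prefer A, take quill from A; A=[orb] B=[fin,node] C=[lens,mesh,keg,axle,apple,peg,quill]

Answer: lens mesh keg axle apple peg quill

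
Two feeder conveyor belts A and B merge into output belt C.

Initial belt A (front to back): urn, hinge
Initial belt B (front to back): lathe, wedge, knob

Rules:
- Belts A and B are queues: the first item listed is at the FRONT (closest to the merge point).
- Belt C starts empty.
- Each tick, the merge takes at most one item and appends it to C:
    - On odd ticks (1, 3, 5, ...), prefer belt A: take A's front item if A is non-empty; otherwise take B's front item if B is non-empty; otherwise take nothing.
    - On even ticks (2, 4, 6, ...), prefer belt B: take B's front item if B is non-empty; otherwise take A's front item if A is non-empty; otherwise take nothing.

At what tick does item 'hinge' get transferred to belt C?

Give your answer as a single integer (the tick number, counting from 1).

Tick 1: prefer A, take urn from A; A=[hinge] B=[lathe,wedge,knob] C=[urn]
Tick 2: prefer B, take lathe from B; A=[hinge] B=[wedge,knob] C=[urn,lathe]
Tick 3: prefer A, take hinge from A; A=[-] B=[wedge,knob] C=[urn,lathe,hinge]

Answer: 3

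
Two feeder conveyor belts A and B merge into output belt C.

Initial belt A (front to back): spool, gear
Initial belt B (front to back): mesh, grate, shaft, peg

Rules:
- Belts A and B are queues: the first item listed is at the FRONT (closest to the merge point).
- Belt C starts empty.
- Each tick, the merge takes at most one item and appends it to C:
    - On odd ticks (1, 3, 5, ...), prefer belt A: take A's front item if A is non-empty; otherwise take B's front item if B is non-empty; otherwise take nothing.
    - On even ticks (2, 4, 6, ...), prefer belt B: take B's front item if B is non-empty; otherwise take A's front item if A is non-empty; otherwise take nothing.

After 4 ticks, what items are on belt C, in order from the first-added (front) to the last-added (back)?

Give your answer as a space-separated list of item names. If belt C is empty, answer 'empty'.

Answer: spool mesh gear grate

Derivation:
Tick 1: prefer A, take spool from A; A=[gear] B=[mesh,grate,shaft,peg] C=[spool]
Tick 2: prefer B, take mesh from B; A=[gear] B=[grate,shaft,peg] C=[spool,mesh]
Tick 3: prefer A, take gear from A; A=[-] B=[grate,shaft,peg] C=[spool,mesh,gear]
Tick 4: prefer B, take grate from B; A=[-] B=[shaft,peg] C=[spool,mesh,gear,grate]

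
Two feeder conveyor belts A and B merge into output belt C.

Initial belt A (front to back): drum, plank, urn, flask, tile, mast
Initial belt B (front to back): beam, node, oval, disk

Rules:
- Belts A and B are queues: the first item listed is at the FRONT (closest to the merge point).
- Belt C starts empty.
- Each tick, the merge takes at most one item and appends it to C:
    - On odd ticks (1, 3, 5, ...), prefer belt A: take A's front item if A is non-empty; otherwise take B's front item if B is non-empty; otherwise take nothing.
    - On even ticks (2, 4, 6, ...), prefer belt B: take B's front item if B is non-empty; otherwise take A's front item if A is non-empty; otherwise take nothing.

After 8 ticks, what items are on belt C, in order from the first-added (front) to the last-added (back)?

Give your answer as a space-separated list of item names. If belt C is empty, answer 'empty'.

Tick 1: prefer A, take drum from A; A=[plank,urn,flask,tile,mast] B=[beam,node,oval,disk] C=[drum]
Tick 2: prefer B, take beam from B; A=[plank,urn,flask,tile,mast] B=[node,oval,disk] C=[drum,beam]
Tick 3: prefer A, take plank from A; A=[urn,flask,tile,mast] B=[node,oval,disk] C=[drum,beam,plank]
Tick 4: prefer B, take node from B; A=[urn,flask,tile,mast] B=[oval,disk] C=[drum,beam,plank,node]
Tick 5: prefer A, take urn from A; A=[flask,tile,mast] B=[oval,disk] C=[drum,beam,plank,node,urn]
Tick 6: prefer B, take oval from B; A=[flask,tile,mast] B=[disk] C=[drum,beam,plank,node,urn,oval]
Tick 7: prefer A, take flask from A; A=[tile,mast] B=[disk] C=[drum,beam,plank,node,urn,oval,flask]
Tick 8: prefer B, take disk from B; A=[tile,mast] B=[-] C=[drum,beam,plank,node,urn,oval,flask,disk]

Answer: drum beam plank node urn oval flask disk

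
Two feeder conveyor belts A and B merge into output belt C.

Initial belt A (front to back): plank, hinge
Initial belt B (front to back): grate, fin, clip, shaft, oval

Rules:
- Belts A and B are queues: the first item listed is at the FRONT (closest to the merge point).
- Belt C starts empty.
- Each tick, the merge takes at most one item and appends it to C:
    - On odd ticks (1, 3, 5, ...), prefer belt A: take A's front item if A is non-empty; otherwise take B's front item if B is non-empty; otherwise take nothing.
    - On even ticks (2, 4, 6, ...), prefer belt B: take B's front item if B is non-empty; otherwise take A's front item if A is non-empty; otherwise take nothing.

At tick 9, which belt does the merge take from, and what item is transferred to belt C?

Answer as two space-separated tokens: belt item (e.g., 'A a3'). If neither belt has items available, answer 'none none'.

Answer: none none

Derivation:
Tick 1: prefer A, take plank from A; A=[hinge] B=[grate,fin,clip,shaft,oval] C=[plank]
Tick 2: prefer B, take grate from B; A=[hinge] B=[fin,clip,shaft,oval] C=[plank,grate]
Tick 3: prefer A, take hinge from A; A=[-] B=[fin,clip,shaft,oval] C=[plank,grate,hinge]
Tick 4: prefer B, take fin from B; A=[-] B=[clip,shaft,oval] C=[plank,grate,hinge,fin]
Tick 5: prefer A, take clip from B; A=[-] B=[shaft,oval] C=[plank,grate,hinge,fin,clip]
Tick 6: prefer B, take shaft from B; A=[-] B=[oval] C=[plank,grate,hinge,fin,clip,shaft]
Tick 7: prefer A, take oval from B; A=[-] B=[-] C=[plank,grate,hinge,fin,clip,shaft,oval]
Tick 8: prefer B, both empty, nothing taken; A=[-] B=[-] C=[plank,grate,hinge,fin,clip,shaft,oval]
Tick 9: prefer A, both empty, nothing taken; A=[-] B=[-] C=[plank,grate,hinge,fin,clip,shaft,oval]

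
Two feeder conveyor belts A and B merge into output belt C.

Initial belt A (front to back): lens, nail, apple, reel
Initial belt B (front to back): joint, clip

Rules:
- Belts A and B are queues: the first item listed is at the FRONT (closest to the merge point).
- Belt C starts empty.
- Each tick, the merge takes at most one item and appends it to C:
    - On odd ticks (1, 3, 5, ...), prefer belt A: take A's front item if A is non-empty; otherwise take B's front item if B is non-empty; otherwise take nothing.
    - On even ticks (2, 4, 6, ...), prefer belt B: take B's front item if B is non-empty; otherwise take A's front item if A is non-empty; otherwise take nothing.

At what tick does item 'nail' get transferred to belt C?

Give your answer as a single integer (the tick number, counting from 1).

Tick 1: prefer A, take lens from A; A=[nail,apple,reel] B=[joint,clip] C=[lens]
Tick 2: prefer B, take joint from B; A=[nail,apple,reel] B=[clip] C=[lens,joint]
Tick 3: prefer A, take nail from A; A=[apple,reel] B=[clip] C=[lens,joint,nail]

Answer: 3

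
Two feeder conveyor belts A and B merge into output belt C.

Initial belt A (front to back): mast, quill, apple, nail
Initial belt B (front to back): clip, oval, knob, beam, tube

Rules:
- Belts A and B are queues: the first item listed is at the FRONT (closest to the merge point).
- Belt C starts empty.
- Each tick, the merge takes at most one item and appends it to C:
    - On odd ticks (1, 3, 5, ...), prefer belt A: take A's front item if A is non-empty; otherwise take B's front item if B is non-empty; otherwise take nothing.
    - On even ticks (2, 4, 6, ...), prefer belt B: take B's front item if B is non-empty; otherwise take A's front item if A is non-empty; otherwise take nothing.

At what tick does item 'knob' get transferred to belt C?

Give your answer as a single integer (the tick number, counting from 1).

Tick 1: prefer A, take mast from A; A=[quill,apple,nail] B=[clip,oval,knob,beam,tube] C=[mast]
Tick 2: prefer B, take clip from B; A=[quill,apple,nail] B=[oval,knob,beam,tube] C=[mast,clip]
Tick 3: prefer A, take quill from A; A=[apple,nail] B=[oval,knob,beam,tube] C=[mast,clip,quill]
Tick 4: prefer B, take oval from B; A=[apple,nail] B=[knob,beam,tube] C=[mast,clip,quill,oval]
Tick 5: prefer A, take apple from A; A=[nail] B=[knob,beam,tube] C=[mast,clip,quill,oval,apple]
Tick 6: prefer B, take knob from B; A=[nail] B=[beam,tube] C=[mast,clip,quill,oval,apple,knob]

Answer: 6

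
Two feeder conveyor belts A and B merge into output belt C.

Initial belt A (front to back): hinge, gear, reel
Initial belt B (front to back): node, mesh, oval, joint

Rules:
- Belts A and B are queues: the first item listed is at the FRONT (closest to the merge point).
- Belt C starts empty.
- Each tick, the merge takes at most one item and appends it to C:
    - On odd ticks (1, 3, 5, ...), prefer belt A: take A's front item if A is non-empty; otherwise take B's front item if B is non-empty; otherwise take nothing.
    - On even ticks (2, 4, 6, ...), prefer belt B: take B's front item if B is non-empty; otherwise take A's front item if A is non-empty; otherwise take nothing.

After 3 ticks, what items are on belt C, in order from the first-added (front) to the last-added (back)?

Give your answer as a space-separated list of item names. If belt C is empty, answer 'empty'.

Tick 1: prefer A, take hinge from A; A=[gear,reel] B=[node,mesh,oval,joint] C=[hinge]
Tick 2: prefer B, take node from B; A=[gear,reel] B=[mesh,oval,joint] C=[hinge,node]
Tick 3: prefer A, take gear from A; A=[reel] B=[mesh,oval,joint] C=[hinge,node,gear]

Answer: hinge node gear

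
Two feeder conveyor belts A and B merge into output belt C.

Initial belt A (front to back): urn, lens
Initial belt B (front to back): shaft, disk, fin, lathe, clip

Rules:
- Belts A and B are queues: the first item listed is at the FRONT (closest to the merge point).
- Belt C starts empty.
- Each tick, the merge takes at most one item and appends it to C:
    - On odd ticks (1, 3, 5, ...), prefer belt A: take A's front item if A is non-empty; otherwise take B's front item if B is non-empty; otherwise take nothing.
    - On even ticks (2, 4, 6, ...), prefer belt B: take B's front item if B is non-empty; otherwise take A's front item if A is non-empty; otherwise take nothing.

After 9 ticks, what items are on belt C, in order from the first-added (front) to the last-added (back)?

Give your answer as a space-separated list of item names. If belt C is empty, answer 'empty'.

Tick 1: prefer A, take urn from A; A=[lens] B=[shaft,disk,fin,lathe,clip] C=[urn]
Tick 2: prefer B, take shaft from B; A=[lens] B=[disk,fin,lathe,clip] C=[urn,shaft]
Tick 3: prefer A, take lens from A; A=[-] B=[disk,fin,lathe,clip] C=[urn,shaft,lens]
Tick 4: prefer B, take disk from B; A=[-] B=[fin,lathe,clip] C=[urn,shaft,lens,disk]
Tick 5: prefer A, take fin from B; A=[-] B=[lathe,clip] C=[urn,shaft,lens,disk,fin]
Tick 6: prefer B, take lathe from B; A=[-] B=[clip] C=[urn,shaft,lens,disk,fin,lathe]
Tick 7: prefer A, take clip from B; A=[-] B=[-] C=[urn,shaft,lens,disk,fin,lathe,clip]
Tick 8: prefer B, both empty, nothing taken; A=[-] B=[-] C=[urn,shaft,lens,disk,fin,lathe,clip]
Tick 9: prefer A, both empty, nothing taken; A=[-] B=[-] C=[urn,shaft,lens,disk,fin,lathe,clip]

Answer: urn shaft lens disk fin lathe clip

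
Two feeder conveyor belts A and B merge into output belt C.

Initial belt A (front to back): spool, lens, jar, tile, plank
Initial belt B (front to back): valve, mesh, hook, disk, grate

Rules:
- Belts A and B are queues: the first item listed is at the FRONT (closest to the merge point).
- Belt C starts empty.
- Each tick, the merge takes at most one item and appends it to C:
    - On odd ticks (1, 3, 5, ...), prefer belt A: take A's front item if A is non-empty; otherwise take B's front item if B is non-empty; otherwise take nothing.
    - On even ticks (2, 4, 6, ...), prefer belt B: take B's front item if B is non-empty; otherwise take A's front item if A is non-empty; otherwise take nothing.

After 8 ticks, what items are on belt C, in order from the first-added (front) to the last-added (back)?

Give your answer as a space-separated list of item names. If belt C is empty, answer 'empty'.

Tick 1: prefer A, take spool from A; A=[lens,jar,tile,plank] B=[valve,mesh,hook,disk,grate] C=[spool]
Tick 2: prefer B, take valve from B; A=[lens,jar,tile,plank] B=[mesh,hook,disk,grate] C=[spool,valve]
Tick 3: prefer A, take lens from A; A=[jar,tile,plank] B=[mesh,hook,disk,grate] C=[spool,valve,lens]
Tick 4: prefer B, take mesh from B; A=[jar,tile,plank] B=[hook,disk,grate] C=[spool,valve,lens,mesh]
Tick 5: prefer A, take jar from A; A=[tile,plank] B=[hook,disk,grate] C=[spool,valve,lens,mesh,jar]
Tick 6: prefer B, take hook from B; A=[tile,plank] B=[disk,grate] C=[spool,valve,lens,mesh,jar,hook]
Tick 7: prefer A, take tile from A; A=[plank] B=[disk,grate] C=[spool,valve,lens,mesh,jar,hook,tile]
Tick 8: prefer B, take disk from B; A=[plank] B=[grate] C=[spool,valve,lens,mesh,jar,hook,tile,disk]

Answer: spool valve lens mesh jar hook tile disk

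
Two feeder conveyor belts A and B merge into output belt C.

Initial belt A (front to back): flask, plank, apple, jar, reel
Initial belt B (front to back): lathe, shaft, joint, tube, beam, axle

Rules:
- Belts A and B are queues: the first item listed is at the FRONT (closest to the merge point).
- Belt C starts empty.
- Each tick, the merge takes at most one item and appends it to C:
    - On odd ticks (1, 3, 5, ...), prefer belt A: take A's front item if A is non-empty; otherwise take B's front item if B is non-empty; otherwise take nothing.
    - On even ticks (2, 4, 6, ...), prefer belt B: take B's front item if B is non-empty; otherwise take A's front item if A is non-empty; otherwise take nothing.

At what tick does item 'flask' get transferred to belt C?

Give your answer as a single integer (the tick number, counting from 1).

Answer: 1

Derivation:
Tick 1: prefer A, take flask from A; A=[plank,apple,jar,reel] B=[lathe,shaft,joint,tube,beam,axle] C=[flask]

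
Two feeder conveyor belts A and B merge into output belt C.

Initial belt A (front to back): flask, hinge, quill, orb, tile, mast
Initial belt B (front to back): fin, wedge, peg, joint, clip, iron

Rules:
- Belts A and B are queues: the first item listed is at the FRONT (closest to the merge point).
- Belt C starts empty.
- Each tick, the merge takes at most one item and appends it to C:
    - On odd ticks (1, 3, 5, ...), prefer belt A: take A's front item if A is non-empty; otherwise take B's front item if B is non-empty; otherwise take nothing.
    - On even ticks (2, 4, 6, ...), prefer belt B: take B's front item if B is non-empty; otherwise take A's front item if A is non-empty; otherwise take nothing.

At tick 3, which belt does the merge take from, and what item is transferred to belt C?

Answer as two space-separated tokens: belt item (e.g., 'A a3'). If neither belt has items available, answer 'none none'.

Answer: A hinge

Derivation:
Tick 1: prefer A, take flask from A; A=[hinge,quill,orb,tile,mast] B=[fin,wedge,peg,joint,clip,iron] C=[flask]
Tick 2: prefer B, take fin from B; A=[hinge,quill,orb,tile,mast] B=[wedge,peg,joint,clip,iron] C=[flask,fin]
Tick 3: prefer A, take hinge from A; A=[quill,orb,tile,mast] B=[wedge,peg,joint,clip,iron] C=[flask,fin,hinge]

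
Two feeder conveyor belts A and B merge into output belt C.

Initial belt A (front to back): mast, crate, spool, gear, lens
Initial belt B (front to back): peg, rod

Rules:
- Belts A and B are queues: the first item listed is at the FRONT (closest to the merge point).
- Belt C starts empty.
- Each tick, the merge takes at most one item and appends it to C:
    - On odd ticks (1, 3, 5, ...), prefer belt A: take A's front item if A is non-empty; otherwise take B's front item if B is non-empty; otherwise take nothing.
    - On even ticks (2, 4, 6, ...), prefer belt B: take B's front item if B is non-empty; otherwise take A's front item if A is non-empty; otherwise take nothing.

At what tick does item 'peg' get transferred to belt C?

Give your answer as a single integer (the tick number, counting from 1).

Answer: 2

Derivation:
Tick 1: prefer A, take mast from A; A=[crate,spool,gear,lens] B=[peg,rod] C=[mast]
Tick 2: prefer B, take peg from B; A=[crate,spool,gear,lens] B=[rod] C=[mast,peg]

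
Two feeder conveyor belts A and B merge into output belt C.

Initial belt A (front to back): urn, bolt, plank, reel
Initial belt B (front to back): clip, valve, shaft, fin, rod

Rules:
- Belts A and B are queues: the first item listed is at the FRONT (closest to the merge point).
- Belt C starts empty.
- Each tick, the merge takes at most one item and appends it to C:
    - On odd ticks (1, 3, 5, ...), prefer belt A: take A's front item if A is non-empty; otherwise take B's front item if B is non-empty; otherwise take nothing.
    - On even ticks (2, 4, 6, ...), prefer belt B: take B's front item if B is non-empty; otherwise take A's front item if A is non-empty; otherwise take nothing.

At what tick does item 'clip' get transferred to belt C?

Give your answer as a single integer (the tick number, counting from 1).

Answer: 2

Derivation:
Tick 1: prefer A, take urn from A; A=[bolt,plank,reel] B=[clip,valve,shaft,fin,rod] C=[urn]
Tick 2: prefer B, take clip from B; A=[bolt,plank,reel] B=[valve,shaft,fin,rod] C=[urn,clip]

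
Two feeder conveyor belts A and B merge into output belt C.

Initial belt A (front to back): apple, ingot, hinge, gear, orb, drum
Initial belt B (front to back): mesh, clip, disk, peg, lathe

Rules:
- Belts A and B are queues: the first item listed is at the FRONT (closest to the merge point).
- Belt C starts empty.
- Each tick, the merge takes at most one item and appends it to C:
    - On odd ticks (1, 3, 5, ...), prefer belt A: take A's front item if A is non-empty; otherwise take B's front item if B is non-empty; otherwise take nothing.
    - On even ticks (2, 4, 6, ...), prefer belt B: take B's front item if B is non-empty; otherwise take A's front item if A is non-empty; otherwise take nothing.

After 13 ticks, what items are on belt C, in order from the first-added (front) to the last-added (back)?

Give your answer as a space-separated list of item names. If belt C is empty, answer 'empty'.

Tick 1: prefer A, take apple from A; A=[ingot,hinge,gear,orb,drum] B=[mesh,clip,disk,peg,lathe] C=[apple]
Tick 2: prefer B, take mesh from B; A=[ingot,hinge,gear,orb,drum] B=[clip,disk,peg,lathe] C=[apple,mesh]
Tick 3: prefer A, take ingot from A; A=[hinge,gear,orb,drum] B=[clip,disk,peg,lathe] C=[apple,mesh,ingot]
Tick 4: prefer B, take clip from B; A=[hinge,gear,orb,drum] B=[disk,peg,lathe] C=[apple,mesh,ingot,clip]
Tick 5: prefer A, take hinge from A; A=[gear,orb,drum] B=[disk,peg,lathe] C=[apple,mesh,ingot,clip,hinge]
Tick 6: prefer B, take disk from B; A=[gear,orb,drum] B=[peg,lathe] C=[apple,mesh,ingot,clip,hinge,disk]
Tick 7: prefer A, take gear from A; A=[orb,drum] B=[peg,lathe] C=[apple,mesh,ingot,clip,hinge,disk,gear]
Tick 8: prefer B, take peg from B; A=[orb,drum] B=[lathe] C=[apple,mesh,ingot,clip,hinge,disk,gear,peg]
Tick 9: prefer A, take orb from A; A=[drum] B=[lathe] C=[apple,mesh,ingot,clip,hinge,disk,gear,peg,orb]
Tick 10: prefer B, take lathe from B; A=[drum] B=[-] C=[apple,mesh,ingot,clip,hinge,disk,gear,peg,orb,lathe]
Tick 11: prefer A, take drum from A; A=[-] B=[-] C=[apple,mesh,ingot,clip,hinge,disk,gear,peg,orb,lathe,drum]
Tick 12: prefer B, both empty, nothing taken; A=[-] B=[-] C=[apple,mesh,ingot,clip,hinge,disk,gear,peg,orb,lathe,drum]
Tick 13: prefer A, both empty, nothing taken; A=[-] B=[-] C=[apple,mesh,ingot,clip,hinge,disk,gear,peg,orb,lathe,drum]

Answer: apple mesh ingot clip hinge disk gear peg orb lathe drum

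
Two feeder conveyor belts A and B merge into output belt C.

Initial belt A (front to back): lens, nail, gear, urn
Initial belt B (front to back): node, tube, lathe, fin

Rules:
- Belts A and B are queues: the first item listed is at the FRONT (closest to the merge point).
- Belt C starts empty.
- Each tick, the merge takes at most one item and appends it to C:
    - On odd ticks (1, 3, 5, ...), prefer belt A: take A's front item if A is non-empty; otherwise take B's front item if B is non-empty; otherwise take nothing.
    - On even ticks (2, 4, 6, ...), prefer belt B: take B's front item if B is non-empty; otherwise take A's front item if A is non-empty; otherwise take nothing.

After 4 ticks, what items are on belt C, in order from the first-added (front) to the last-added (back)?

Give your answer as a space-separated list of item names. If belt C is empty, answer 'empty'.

Tick 1: prefer A, take lens from A; A=[nail,gear,urn] B=[node,tube,lathe,fin] C=[lens]
Tick 2: prefer B, take node from B; A=[nail,gear,urn] B=[tube,lathe,fin] C=[lens,node]
Tick 3: prefer A, take nail from A; A=[gear,urn] B=[tube,lathe,fin] C=[lens,node,nail]
Tick 4: prefer B, take tube from B; A=[gear,urn] B=[lathe,fin] C=[lens,node,nail,tube]

Answer: lens node nail tube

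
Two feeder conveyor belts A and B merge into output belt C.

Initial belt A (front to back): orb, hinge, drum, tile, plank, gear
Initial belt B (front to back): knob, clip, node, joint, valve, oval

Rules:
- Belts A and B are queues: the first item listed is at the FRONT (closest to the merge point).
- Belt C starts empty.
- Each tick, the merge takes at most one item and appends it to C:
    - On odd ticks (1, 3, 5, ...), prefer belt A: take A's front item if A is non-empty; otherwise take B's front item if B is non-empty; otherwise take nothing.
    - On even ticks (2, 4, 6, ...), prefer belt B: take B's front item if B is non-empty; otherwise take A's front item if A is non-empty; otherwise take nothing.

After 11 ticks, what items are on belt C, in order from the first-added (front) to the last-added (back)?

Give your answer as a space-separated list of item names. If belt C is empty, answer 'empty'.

Answer: orb knob hinge clip drum node tile joint plank valve gear

Derivation:
Tick 1: prefer A, take orb from A; A=[hinge,drum,tile,plank,gear] B=[knob,clip,node,joint,valve,oval] C=[orb]
Tick 2: prefer B, take knob from B; A=[hinge,drum,tile,plank,gear] B=[clip,node,joint,valve,oval] C=[orb,knob]
Tick 3: prefer A, take hinge from A; A=[drum,tile,plank,gear] B=[clip,node,joint,valve,oval] C=[orb,knob,hinge]
Tick 4: prefer B, take clip from B; A=[drum,tile,plank,gear] B=[node,joint,valve,oval] C=[orb,knob,hinge,clip]
Tick 5: prefer A, take drum from A; A=[tile,plank,gear] B=[node,joint,valve,oval] C=[orb,knob,hinge,clip,drum]
Tick 6: prefer B, take node from B; A=[tile,plank,gear] B=[joint,valve,oval] C=[orb,knob,hinge,clip,drum,node]
Tick 7: prefer A, take tile from A; A=[plank,gear] B=[joint,valve,oval] C=[orb,knob,hinge,clip,drum,node,tile]
Tick 8: prefer B, take joint from B; A=[plank,gear] B=[valve,oval] C=[orb,knob,hinge,clip,drum,node,tile,joint]
Tick 9: prefer A, take plank from A; A=[gear] B=[valve,oval] C=[orb,knob,hinge,clip,drum,node,tile,joint,plank]
Tick 10: prefer B, take valve from B; A=[gear] B=[oval] C=[orb,knob,hinge,clip,drum,node,tile,joint,plank,valve]
Tick 11: prefer A, take gear from A; A=[-] B=[oval] C=[orb,knob,hinge,clip,drum,node,tile,joint,plank,valve,gear]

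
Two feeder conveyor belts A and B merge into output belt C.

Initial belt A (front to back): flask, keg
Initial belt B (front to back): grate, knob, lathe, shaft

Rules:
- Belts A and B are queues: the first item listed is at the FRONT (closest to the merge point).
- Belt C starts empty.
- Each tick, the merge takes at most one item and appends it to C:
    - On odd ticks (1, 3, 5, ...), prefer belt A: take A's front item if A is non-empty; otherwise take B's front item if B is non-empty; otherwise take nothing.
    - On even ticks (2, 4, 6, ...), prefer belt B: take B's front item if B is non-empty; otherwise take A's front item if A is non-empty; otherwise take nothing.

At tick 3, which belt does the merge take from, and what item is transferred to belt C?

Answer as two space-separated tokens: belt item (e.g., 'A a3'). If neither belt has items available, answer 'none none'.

Tick 1: prefer A, take flask from A; A=[keg] B=[grate,knob,lathe,shaft] C=[flask]
Tick 2: prefer B, take grate from B; A=[keg] B=[knob,lathe,shaft] C=[flask,grate]
Tick 3: prefer A, take keg from A; A=[-] B=[knob,lathe,shaft] C=[flask,grate,keg]

Answer: A keg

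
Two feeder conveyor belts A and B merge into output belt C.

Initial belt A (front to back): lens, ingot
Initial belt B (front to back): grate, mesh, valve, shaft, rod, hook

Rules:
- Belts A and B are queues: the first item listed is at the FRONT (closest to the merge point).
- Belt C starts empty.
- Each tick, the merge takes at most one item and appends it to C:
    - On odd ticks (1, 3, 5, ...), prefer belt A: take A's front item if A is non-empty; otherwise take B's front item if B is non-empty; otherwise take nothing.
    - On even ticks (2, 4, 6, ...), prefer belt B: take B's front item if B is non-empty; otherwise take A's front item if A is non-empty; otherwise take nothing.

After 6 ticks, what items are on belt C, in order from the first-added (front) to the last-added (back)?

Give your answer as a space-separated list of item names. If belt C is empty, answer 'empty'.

Tick 1: prefer A, take lens from A; A=[ingot] B=[grate,mesh,valve,shaft,rod,hook] C=[lens]
Tick 2: prefer B, take grate from B; A=[ingot] B=[mesh,valve,shaft,rod,hook] C=[lens,grate]
Tick 3: prefer A, take ingot from A; A=[-] B=[mesh,valve,shaft,rod,hook] C=[lens,grate,ingot]
Tick 4: prefer B, take mesh from B; A=[-] B=[valve,shaft,rod,hook] C=[lens,grate,ingot,mesh]
Tick 5: prefer A, take valve from B; A=[-] B=[shaft,rod,hook] C=[lens,grate,ingot,mesh,valve]
Tick 6: prefer B, take shaft from B; A=[-] B=[rod,hook] C=[lens,grate,ingot,mesh,valve,shaft]

Answer: lens grate ingot mesh valve shaft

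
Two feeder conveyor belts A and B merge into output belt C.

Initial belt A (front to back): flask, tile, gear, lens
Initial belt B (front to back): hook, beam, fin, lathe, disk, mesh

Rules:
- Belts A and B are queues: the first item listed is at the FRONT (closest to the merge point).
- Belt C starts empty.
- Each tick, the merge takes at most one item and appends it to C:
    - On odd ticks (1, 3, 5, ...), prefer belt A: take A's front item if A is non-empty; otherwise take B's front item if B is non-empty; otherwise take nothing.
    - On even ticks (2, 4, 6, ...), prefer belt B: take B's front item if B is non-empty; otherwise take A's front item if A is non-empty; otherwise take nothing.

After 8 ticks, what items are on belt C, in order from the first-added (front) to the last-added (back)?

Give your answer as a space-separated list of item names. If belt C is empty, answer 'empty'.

Tick 1: prefer A, take flask from A; A=[tile,gear,lens] B=[hook,beam,fin,lathe,disk,mesh] C=[flask]
Tick 2: prefer B, take hook from B; A=[tile,gear,lens] B=[beam,fin,lathe,disk,mesh] C=[flask,hook]
Tick 3: prefer A, take tile from A; A=[gear,lens] B=[beam,fin,lathe,disk,mesh] C=[flask,hook,tile]
Tick 4: prefer B, take beam from B; A=[gear,lens] B=[fin,lathe,disk,mesh] C=[flask,hook,tile,beam]
Tick 5: prefer A, take gear from A; A=[lens] B=[fin,lathe,disk,mesh] C=[flask,hook,tile,beam,gear]
Tick 6: prefer B, take fin from B; A=[lens] B=[lathe,disk,mesh] C=[flask,hook,tile,beam,gear,fin]
Tick 7: prefer A, take lens from A; A=[-] B=[lathe,disk,mesh] C=[flask,hook,tile,beam,gear,fin,lens]
Tick 8: prefer B, take lathe from B; A=[-] B=[disk,mesh] C=[flask,hook,tile,beam,gear,fin,lens,lathe]

Answer: flask hook tile beam gear fin lens lathe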